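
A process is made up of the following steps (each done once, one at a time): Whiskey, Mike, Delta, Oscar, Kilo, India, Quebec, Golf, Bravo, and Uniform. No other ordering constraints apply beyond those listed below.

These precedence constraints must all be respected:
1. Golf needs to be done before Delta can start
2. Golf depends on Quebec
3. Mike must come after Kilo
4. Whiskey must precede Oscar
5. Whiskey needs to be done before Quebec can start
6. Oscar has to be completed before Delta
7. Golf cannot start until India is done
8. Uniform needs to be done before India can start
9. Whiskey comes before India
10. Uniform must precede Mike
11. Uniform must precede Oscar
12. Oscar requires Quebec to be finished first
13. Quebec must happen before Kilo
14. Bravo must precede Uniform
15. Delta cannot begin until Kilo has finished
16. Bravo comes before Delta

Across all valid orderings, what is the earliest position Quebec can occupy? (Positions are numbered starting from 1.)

Working backwards through the constraints from Quebec, its only required predecessor is Whiskey.
With 1 mandatory predecessor, the earliest Quebec can sit is position 1+1 = 2, and placing just that one first achieves it.

2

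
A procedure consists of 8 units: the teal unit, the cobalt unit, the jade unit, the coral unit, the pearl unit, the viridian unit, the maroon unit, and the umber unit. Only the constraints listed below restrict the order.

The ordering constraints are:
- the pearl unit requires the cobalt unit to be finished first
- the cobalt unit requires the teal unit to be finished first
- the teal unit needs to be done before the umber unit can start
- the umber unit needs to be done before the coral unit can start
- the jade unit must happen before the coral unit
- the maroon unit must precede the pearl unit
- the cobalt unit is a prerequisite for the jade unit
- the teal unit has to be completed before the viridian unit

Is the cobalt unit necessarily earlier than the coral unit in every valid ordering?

There is a constraint chain the cobalt unit → the jade unit → the coral unit.
That forces the cobalt unit before the coral unit in every valid schedule.

Yes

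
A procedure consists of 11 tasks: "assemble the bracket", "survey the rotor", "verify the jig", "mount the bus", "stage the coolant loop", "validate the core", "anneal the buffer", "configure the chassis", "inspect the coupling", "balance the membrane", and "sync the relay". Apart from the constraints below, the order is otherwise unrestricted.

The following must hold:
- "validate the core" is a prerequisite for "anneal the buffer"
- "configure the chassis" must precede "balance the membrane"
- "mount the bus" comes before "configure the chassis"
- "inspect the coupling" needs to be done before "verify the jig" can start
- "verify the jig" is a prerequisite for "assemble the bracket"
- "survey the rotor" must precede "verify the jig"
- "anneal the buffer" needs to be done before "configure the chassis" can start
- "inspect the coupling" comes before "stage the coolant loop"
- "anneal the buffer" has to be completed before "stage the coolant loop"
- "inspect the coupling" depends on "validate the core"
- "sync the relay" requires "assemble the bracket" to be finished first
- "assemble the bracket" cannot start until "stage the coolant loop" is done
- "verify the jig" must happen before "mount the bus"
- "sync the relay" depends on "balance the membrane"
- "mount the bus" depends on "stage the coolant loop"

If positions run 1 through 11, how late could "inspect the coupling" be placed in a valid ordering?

Every task that must follow "inspect the coupling" has to come after it. Tracing all chains starting from "inspect the coupling", those tasks are: "assemble the bracket", "verify the jig", "mount the bus", "stage the coolant loop", "configure the chassis", "balance the membrane", "sync the relay" — 7 in total.
With 7 mandatory successors out of 11 tasks total, the latest slot for "inspect the coupling" is 11−7 = 4, and it's reachable by doing all non-successors before "inspect the coupling".

4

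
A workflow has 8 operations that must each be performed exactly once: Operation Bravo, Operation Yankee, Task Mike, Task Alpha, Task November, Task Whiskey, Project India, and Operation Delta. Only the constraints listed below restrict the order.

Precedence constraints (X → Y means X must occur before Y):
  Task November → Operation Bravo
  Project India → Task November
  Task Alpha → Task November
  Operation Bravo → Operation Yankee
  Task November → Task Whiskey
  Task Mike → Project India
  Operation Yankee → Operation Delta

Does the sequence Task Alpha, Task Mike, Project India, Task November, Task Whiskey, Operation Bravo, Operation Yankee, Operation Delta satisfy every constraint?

Going through the constraints one by one, each required predecessor appears earlier in the sequence than its dependent — e.g. Task Alpha (position 1) is before Task November (position 4), as required.

Yes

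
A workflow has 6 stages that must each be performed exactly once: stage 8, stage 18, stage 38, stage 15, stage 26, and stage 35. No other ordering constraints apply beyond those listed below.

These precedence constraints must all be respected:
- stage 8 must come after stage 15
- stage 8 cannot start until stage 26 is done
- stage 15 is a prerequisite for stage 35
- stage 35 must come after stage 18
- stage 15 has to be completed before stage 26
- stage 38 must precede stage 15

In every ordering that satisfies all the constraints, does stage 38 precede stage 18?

Stage 38 and stage 18 are not related by any chain of constraints.
A valid ordering placing stage 18 before stage 38 exists, so the answer is no.

No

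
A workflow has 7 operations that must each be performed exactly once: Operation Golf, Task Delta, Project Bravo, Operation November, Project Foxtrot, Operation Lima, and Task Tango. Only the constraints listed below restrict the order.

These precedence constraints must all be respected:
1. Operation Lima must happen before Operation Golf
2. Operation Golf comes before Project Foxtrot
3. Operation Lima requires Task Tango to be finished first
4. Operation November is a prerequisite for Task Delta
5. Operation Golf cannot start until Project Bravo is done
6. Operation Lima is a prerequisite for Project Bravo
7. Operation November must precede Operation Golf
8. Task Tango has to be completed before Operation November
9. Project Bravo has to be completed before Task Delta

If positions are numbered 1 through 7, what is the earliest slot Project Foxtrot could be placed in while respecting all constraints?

Every operation that must precede Project Foxtrot has to come before it. Tracing all chains that end at Project Foxtrot, those operations are: Operation Golf, Project Bravo, Operation November, Operation Lima, Task Tango — 5 in total.
So at minimum 5 operations come before Project Foxtrot, putting Project Foxtrot no earlier than position 6. That position is achievable by scheduling exactly those predecessors first.

6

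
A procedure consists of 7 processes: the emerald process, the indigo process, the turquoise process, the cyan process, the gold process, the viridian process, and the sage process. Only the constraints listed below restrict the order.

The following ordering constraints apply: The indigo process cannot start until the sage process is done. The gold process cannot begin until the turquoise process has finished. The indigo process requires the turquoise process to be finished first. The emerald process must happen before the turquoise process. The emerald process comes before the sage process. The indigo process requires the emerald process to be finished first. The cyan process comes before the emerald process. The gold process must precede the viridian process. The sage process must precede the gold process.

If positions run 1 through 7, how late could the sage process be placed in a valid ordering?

The processes that are forced after the sage process, directly or by a chain of constraints, are the indigo process, the gold process, the viridian process. That's 3 processes.
With 3 mandatory successors out of 7 processes total, the latest slot for the sage process is 7−3 = 4, and it's reachable by doing all non-successors before the sage process.

4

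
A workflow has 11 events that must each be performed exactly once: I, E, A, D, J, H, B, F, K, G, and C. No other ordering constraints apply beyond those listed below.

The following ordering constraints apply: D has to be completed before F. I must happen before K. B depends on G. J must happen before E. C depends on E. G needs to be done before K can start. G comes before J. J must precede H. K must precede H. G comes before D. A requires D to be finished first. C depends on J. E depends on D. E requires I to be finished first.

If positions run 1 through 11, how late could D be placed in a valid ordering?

The events that are forced after D, directly or by a chain of constraints, are E, A, F, C. That's 4 events.
So at least 4 events follow D, putting D no later than position 7. That position is achievable by scheduling everything else first.

7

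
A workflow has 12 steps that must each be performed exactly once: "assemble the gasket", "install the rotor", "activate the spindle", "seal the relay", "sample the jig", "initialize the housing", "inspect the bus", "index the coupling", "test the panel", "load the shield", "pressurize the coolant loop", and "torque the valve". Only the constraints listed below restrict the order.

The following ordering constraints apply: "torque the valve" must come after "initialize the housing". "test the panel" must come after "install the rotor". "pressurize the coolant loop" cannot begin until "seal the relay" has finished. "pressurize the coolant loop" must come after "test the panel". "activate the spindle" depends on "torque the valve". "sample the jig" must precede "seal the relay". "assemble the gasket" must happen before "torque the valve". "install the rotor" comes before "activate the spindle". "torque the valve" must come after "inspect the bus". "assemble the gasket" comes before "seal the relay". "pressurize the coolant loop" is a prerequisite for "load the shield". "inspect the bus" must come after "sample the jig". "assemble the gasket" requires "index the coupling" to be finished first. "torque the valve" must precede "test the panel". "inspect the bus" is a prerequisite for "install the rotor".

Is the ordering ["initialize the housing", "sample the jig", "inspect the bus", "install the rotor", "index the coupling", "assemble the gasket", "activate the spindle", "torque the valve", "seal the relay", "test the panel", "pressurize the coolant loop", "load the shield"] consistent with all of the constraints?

No

Here "torque the valve" comes after "activate the spindle".
That contradicts the constraint that "torque the valve" must precede "activate the spindle".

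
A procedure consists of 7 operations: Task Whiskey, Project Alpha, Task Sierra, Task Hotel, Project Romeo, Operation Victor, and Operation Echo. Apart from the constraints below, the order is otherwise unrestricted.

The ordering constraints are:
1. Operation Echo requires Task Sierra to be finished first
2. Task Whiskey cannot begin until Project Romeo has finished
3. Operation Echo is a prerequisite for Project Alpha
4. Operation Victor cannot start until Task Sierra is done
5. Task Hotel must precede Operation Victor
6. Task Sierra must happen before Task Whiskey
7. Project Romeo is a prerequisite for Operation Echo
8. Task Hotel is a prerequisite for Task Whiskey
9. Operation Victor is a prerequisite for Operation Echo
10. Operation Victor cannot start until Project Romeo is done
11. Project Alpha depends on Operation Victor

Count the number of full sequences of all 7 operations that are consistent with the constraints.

24

3 operations have no prerequisites (Task Sierra, Task Hotel, Project Romeo), so any of them could come first.
Counting all ways to extend the partial order to a total order gives 24.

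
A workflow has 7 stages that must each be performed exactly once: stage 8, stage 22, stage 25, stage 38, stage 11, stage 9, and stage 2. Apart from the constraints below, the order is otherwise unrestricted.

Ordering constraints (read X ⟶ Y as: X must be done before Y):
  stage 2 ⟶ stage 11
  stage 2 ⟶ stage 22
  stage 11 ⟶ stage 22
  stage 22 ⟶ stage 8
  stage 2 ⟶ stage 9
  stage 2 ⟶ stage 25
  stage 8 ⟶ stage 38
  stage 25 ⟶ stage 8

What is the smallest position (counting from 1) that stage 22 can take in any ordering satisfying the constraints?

Every stage that must precede stage 22 has to come before it. Tracing all chains that end at stage 22, those stages are: stage 11, stage 2 — 2 in total.
So at minimum 2 stages come before stage 22, putting stage 22 no earlier than position 3. That position is achievable by scheduling exactly those predecessors first.

3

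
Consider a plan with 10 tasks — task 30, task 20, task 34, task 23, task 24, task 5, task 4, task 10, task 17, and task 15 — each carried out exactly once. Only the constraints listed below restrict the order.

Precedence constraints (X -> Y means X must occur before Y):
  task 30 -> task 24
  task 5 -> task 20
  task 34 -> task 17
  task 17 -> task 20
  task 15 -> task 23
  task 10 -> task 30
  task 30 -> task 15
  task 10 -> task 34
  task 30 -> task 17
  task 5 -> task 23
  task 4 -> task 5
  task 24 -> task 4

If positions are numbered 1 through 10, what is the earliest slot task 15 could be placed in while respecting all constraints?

3

Working backwards through the constraints from task 15, its full set of required predecessors is task 30, task 10 — 2 of them.
With 2 mandatory predecessors, the earliest task 15 can sit is position 2+1 = 3, and placing just those 2 first achieves it.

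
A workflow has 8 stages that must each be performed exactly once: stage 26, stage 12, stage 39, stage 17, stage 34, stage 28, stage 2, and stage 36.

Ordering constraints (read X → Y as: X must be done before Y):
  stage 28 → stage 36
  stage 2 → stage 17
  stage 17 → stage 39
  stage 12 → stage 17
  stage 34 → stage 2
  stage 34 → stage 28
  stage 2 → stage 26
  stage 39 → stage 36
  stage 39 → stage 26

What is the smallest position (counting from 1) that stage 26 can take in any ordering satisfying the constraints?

Working backwards through the constraints from stage 26, its full set of required predecessors is stage 12, stage 39, stage 17, stage 34, stage 2 — 5 of them.
With 5 mandatory predecessors, the earliest stage 26 can sit is position 5+1 = 6, and placing just those 5 first achieves it.

6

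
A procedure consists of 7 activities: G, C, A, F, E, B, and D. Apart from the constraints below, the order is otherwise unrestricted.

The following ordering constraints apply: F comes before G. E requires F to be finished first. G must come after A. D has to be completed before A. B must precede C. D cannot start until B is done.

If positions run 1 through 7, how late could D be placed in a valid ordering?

The activities that are forced after D, directly or by a chain of constraints, are G, A. That's 2 activities.
With 2 mandatory successors out of 7 activities total, the latest slot for D is 7−2 = 5, and it's reachable by doing all non-successors before D.

5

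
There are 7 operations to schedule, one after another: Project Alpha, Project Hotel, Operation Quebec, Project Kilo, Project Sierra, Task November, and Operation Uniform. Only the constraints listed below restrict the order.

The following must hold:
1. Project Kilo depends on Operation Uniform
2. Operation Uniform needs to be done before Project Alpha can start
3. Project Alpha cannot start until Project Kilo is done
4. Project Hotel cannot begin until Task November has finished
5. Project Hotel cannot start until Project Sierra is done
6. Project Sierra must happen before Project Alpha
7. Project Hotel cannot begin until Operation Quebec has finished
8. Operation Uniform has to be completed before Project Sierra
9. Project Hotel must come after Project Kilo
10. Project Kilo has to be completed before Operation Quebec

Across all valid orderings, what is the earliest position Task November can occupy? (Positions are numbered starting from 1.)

1

Task November has no prerequisites at all, so it can go in position 1.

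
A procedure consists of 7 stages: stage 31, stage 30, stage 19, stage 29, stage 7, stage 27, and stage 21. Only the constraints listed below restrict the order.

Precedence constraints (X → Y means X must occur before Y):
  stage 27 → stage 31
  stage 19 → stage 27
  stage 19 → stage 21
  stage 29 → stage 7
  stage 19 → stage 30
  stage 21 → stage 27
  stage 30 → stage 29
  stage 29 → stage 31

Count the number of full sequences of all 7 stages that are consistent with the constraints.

16

Only stage 19 has no prerequisites, so it must go first.
Enumerating by repeatedly choosing an available stage (one whose prerequisites are all placed) gives 16 distinct complete orderings.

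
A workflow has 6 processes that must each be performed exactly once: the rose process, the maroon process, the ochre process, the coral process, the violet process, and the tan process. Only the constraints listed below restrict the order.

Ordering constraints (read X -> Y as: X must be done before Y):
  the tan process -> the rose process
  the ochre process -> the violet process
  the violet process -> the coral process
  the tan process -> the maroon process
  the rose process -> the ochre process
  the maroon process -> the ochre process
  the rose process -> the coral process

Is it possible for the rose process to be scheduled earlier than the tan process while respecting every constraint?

No

Following the tan process → the rose process, the tan process must precede the rose process in every valid ordering.
So no valid ordering can have the rose process before the tan process.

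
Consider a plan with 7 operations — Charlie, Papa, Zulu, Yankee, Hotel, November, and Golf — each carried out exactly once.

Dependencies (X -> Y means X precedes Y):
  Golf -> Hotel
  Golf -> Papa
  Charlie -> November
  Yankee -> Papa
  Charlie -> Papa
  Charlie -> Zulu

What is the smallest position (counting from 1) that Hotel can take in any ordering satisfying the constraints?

2

Working backwards through the constraints from Hotel, its only required predecessor is Golf.
So at minimum 1 operation comes before Hotel, putting Hotel no earlier than position 2. That position is achievable by scheduling exactly that predecessor first.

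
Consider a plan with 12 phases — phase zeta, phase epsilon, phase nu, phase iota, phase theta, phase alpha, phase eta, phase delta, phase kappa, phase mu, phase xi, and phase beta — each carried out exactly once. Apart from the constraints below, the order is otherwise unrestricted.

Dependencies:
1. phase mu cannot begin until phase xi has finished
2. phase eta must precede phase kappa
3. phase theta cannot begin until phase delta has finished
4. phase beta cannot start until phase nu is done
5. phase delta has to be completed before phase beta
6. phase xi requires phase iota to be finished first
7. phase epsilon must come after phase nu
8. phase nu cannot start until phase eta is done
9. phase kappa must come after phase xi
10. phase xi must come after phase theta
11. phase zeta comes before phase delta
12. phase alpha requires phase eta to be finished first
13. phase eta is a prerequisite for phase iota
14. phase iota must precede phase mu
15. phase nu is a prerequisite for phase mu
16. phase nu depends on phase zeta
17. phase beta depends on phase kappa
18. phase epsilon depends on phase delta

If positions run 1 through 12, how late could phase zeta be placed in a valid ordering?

4

Following every chain forward from phase zeta, the phases that must come later are phase epsilon, phase nu, phase theta, phase delta, phase kappa, phase mu, phase xi, phase beta — 8 of them.
So at least 8 phases follow phase zeta, putting phase zeta no later than position 4. That position is achievable by scheduling everything else first.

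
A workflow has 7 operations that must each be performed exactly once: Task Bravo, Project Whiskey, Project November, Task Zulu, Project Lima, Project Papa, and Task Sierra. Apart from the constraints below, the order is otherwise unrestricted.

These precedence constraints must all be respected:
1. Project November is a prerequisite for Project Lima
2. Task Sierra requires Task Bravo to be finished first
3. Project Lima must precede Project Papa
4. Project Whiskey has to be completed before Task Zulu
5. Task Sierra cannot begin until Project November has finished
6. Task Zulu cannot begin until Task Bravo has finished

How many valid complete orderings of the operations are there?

155

The operations with no prerequisites are Task Bravo, Project Whiskey, Project November; any of them can be placed first.
Counting all ways to extend the partial order to a total order gives 155.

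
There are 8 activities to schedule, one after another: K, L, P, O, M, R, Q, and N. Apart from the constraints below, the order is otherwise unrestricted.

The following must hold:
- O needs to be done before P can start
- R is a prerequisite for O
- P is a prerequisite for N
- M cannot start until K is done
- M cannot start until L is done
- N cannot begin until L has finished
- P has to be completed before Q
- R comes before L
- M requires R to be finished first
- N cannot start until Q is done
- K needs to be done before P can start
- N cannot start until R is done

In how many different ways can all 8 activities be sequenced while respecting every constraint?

50

The activities with no prerequisites are K, R; any of them can be placed first.
Enumerating by repeatedly choosing an available activity (one whose prerequisites are all placed) gives 50 distinct complete orderings.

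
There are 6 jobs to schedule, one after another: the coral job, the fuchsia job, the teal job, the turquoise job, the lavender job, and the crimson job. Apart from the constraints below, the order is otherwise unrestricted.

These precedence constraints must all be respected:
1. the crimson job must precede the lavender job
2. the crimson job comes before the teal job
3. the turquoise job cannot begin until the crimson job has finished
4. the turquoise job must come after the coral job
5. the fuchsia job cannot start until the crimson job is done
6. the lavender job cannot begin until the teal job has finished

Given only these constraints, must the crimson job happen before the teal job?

Yes

Tracing the constraints gives a chain: the crimson job → the teal job.
That forces the crimson job before the teal job in every valid schedule.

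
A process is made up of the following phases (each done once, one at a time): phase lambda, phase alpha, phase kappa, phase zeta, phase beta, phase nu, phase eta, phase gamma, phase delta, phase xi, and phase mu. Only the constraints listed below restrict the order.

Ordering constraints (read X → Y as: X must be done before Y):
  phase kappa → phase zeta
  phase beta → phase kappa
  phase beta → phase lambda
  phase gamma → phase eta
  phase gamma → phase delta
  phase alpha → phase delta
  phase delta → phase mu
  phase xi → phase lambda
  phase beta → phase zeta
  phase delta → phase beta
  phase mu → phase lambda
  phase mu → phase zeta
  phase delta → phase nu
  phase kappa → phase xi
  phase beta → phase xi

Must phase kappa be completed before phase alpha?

No

The constraints actually force phase alpha before phase kappa (via phase alpha → phase delta → phase beta → phase kappa), not the other way around.
So phase kappa does not have to come before phase alpha — it cannot.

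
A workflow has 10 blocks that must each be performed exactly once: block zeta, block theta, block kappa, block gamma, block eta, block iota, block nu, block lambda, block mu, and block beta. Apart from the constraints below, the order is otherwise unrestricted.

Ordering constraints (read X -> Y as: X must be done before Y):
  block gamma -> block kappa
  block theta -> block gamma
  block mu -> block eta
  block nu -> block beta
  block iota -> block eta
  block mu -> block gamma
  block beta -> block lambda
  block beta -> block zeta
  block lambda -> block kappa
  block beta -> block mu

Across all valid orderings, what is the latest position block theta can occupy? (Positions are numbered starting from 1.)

The blocks that are forced after block theta, directly or by a chain of constraints, are block kappa, block gamma. That's 2 blocks.
So at least 2 blocks follow block theta, putting block theta no later than position 8. That position is achievable by scheduling everything else first.

8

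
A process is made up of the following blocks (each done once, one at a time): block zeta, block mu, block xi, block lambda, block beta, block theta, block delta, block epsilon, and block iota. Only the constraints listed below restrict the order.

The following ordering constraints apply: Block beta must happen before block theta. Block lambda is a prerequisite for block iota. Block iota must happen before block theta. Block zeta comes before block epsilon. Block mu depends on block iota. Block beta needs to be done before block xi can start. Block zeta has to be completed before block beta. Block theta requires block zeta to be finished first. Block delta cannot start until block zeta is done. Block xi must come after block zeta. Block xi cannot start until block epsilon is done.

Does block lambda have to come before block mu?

Chaining the stated constraints: block lambda → block iota → block mu.
Hence block lambda necessarily comes before block mu.

Yes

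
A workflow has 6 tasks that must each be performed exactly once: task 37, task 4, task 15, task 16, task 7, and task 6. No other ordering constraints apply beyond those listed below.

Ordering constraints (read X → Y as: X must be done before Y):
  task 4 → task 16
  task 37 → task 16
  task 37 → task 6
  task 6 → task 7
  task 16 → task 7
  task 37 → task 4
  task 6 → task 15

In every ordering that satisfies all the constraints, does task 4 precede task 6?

No chain of constraints connects task 4 to task 6 in either direction.
A valid ordering placing task 6 before task 4 exists, so the answer is no.

No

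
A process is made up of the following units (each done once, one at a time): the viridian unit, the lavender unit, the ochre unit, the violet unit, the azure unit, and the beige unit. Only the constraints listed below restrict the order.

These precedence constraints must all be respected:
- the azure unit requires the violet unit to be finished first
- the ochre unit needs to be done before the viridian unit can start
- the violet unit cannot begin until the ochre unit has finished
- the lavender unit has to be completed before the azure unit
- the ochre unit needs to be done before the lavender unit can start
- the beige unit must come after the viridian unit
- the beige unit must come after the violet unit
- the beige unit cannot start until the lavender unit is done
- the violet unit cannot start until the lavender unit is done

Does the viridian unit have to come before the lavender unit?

No chain of constraints connects the viridian unit to the lavender unit in either direction.
There exist valid orderings with the lavender unit before the viridian unit, so the viridian unit is not required to come first.

No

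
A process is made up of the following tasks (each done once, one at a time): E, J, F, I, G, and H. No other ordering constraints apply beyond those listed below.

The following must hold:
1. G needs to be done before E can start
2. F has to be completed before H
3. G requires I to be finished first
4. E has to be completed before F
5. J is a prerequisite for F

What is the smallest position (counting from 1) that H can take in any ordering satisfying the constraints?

6

Working backwards through the constraints from H, its full set of required predecessors is E, J, F, I, G — 5 of them.
So at minimum 5 tasks come before H, putting H no earlier than position 6. That position is achievable by scheduling exactly those predecessors first.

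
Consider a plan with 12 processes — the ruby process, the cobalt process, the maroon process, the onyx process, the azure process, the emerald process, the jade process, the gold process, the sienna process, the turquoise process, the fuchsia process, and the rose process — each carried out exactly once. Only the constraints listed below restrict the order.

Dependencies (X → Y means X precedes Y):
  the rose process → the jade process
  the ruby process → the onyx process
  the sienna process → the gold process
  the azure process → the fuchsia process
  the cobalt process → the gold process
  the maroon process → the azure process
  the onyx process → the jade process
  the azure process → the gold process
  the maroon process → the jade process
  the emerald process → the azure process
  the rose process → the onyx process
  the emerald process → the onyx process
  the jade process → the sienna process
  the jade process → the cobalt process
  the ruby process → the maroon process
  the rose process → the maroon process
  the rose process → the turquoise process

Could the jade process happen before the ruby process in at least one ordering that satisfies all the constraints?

No

Following the ruby process → the maroon process → the jade process, the ruby process must precede the jade process in every valid ordering.
Hence the jade process can never be scheduled before the ruby process.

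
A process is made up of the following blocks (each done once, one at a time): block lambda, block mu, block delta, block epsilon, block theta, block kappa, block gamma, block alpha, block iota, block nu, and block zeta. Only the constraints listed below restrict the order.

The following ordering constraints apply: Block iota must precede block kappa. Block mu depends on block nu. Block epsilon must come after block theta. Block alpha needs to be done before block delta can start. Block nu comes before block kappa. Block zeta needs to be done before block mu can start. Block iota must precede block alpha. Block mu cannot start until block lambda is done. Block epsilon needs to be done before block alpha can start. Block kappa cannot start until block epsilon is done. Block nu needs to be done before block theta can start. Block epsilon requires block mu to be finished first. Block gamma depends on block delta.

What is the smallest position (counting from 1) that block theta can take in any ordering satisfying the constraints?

2

The only block forced before block theta (directly or transitively) is block nu.
So at minimum 1 block comes before block theta, putting block theta no earlier than position 2. That position is achievable by scheduling exactly that predecessor first.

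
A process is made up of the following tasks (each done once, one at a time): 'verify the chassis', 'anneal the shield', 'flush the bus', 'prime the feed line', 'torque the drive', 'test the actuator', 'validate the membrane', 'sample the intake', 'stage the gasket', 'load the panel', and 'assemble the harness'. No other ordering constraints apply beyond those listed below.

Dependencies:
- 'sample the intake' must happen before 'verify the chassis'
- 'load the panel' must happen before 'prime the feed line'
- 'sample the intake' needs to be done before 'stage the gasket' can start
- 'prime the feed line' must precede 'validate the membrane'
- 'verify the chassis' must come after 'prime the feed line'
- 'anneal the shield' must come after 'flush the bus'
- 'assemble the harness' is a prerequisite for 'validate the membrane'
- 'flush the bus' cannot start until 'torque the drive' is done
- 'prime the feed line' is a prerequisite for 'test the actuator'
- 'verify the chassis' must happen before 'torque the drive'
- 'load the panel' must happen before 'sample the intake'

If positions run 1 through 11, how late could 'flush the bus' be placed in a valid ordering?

10

Following the constraints forward from 'flush the bus', its only required successor is 'anneal the shield'.
So at least 1 task follows 'flush the bus', putting 'flush the bus' no later than position 10. That position is achievable by scheduling everything else first.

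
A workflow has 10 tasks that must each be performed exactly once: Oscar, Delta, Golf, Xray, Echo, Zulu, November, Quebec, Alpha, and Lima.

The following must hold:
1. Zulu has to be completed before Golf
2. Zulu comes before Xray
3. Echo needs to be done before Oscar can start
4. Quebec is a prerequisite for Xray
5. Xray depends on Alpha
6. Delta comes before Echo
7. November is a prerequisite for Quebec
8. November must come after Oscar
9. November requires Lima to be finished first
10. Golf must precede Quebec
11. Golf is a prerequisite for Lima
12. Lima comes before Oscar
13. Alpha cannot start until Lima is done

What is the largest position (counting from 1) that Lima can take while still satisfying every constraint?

5

The tasks that are forced after Lima, directly or by a chain of constraints, are Oscar, Xray, November, Quebec, Alpha. That's 5 tasks.
So at least 5 tasks follow Lima, putting Lima no later than position 5. That position is achievable by scheduling everything else first.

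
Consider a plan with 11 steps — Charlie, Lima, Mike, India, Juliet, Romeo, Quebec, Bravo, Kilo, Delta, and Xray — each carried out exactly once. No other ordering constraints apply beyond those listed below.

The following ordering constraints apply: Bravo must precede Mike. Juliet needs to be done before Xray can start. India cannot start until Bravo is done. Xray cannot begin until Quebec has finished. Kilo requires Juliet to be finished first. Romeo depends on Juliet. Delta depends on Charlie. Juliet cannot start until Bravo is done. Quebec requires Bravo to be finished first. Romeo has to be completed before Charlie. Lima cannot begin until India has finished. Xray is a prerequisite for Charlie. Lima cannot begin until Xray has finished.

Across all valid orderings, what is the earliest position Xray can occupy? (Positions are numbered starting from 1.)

The steps that are forced before Xray, directly or transitively, are Juliet, Quebec, Bravo. That's 3 steps.
So at minimum 3 steps come before Xray, putting Xray no earlier than position 4. That position is achievable by scheduling exactly those predecessors first.

4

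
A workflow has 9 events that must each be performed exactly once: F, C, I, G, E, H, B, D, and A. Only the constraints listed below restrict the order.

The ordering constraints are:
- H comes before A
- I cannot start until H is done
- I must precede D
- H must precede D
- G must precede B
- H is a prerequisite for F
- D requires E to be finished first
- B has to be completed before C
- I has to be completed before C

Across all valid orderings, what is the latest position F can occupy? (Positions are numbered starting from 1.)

9

F has no required successors, so nothing stops it from going last (position 9).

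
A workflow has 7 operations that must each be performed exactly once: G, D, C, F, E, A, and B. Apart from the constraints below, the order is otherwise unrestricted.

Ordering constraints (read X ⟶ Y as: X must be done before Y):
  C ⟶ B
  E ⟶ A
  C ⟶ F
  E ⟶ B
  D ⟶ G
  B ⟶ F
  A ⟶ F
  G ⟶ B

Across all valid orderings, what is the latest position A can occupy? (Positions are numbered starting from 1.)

6

The only operation forced after A (directly or by a chain) is F.
So at least 1 operation follows A, putting A no later than position 6. That position is achievable by scheduling everything else first.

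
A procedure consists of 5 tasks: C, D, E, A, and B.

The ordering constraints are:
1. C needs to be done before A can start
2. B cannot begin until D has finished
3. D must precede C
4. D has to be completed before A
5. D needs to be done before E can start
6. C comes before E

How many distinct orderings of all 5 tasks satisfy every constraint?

8

D is the only task with nothing required before it, so every ordering starts there.
Counting all ways to extend the partial order to a total order gives 8.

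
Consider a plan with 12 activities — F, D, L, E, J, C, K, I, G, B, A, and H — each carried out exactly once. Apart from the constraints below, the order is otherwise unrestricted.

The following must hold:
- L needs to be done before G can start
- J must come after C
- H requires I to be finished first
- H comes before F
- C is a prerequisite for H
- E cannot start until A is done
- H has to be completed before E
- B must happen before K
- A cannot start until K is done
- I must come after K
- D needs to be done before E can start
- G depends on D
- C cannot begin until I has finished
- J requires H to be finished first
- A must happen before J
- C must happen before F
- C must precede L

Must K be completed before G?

Following the dependencies: K → I → C → L → G.
Hence K necessarily comes before G.

Yes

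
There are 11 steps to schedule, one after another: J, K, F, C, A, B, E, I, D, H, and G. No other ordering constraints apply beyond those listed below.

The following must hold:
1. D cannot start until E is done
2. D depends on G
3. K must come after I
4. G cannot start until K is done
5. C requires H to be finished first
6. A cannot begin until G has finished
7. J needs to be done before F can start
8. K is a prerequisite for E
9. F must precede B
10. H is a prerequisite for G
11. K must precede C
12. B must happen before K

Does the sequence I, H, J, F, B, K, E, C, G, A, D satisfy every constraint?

Yes

Going through the constraints one by one, each required predecessor appears earlier in the sequence than its dependent — e.g. H (position 2) is before G (position 9), as required.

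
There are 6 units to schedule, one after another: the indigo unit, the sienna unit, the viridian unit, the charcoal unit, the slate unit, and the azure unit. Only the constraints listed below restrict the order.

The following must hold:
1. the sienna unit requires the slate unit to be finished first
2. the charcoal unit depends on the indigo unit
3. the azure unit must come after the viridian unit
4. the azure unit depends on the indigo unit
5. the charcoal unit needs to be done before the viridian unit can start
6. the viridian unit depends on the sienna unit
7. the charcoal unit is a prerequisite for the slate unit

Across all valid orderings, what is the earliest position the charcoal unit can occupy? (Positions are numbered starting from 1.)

Working backwards through the constraints from the charcoal unit, its only required predecessor is the indigo unit.
So at minimum 1 unit comes before the charcoal unit, putting the charcoal unit no earlier than position 2. That position is achievable by scheduling exactly that predecessor first.

2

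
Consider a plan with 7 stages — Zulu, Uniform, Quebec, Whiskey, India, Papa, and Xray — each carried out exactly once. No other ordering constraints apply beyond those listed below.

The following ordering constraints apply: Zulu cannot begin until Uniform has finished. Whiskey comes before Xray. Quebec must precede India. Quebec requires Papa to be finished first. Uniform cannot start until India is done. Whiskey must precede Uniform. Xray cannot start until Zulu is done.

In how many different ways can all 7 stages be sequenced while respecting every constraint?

The stages with no prerequisites are Whiskey, Papa; any of them can be placed first.
Systematically extending each partial ordering one stage at a time and counting, there are 4 complete orderings.

4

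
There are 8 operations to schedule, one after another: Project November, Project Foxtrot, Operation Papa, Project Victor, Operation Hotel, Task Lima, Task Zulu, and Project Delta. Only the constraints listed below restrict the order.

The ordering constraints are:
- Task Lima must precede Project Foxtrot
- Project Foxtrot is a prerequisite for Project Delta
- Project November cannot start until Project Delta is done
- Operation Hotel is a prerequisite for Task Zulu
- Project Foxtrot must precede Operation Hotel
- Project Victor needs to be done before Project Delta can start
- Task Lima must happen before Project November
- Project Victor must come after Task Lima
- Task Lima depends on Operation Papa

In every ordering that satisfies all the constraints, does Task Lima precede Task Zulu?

Chaining the stated constraints: Task Lima → Project Foxtrot → Operation Hotel → Task Zulu.
So Task Lima must precede Task Zulu in any valid ordering.

Yes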